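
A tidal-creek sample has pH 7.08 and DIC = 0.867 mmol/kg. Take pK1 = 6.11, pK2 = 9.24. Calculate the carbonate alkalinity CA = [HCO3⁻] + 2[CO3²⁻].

CA = 0.789 mmol/kg

CA = [HCO3⁻] + 2[CO3²⁻] = (α₁ + 2α₂)·DIC
At pH 7.08: [H⁺]/K1 = 10^-0.97 = 0.10715, K2/[H⁺] = 10^-2.16 = 0.0069183
α₁ = 1/(1 + 0.10715 + 0.0069183) = 1/1.1141 = 0.8976; α₂ = α₁·K2/[H⁺] = 0.006210
α₁ + 2α₂ = 0.9100
CA = 0.9100 × 0.867 = 0.789 mmol/kg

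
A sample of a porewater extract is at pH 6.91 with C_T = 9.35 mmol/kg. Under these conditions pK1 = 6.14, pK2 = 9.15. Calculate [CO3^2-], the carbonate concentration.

[CO3²⁻] = 0.0458 mmol/kg

α₂ = 1 / (1 + [H⁺]/K2 + [H⁺]²/(K1K2)) = 1 / (1 + 10^+2.24 + 10^+1.47)
   = 1 / (1 + 173.78 + 29.512) = 1/204.29 = 0.004895
[CO3²⁻] = α₂ × DIC = 0.004895 × 9.35 = 0.0458 mmol/kg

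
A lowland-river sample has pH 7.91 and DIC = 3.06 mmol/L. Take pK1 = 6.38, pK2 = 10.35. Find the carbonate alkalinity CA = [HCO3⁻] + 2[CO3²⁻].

CA = [HCO3⁻] + 2[CO3²⁻] = (α₁ + 2α₂)·DIC
At pH 7.91: [H⁺]/K1 = 10^-1.53 = 0.029512, K2/[H⁺] = 10^-2.44 = 0.0036308
α₁ = 1/(1 + 0.029512 + 0.0036308) = 1/1.0331 = 0.9679; α₂ = α₁·K2/[H⁺] = 0.003514
α₁ + 2α₂ = 0.9749
CA = 0.9749 × 3.06 = 2.98 mmol/L

CA = 2.98 mmol/L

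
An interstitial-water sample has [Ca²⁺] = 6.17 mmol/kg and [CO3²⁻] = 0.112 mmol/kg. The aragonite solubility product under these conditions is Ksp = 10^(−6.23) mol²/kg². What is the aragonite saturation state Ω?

Ω = 1.17

Ksp = 10^(−6.23) = 5.888×10^-7
Ω = [Ca²⁺][CO3²⁻]/Ksp = (6.17×10^-3)(0.112×10^-3) / 5.888×10^-7 = 1.17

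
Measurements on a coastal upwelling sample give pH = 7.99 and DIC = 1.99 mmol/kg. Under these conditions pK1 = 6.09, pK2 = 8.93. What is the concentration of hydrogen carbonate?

α₁ = 1 / (1 + [H⁺]/K1 + K2/[H⁺]) = 1 / (1 + 10^-1.90 + 10^-0.94)
   = 1 / (1 + 0.012589 + 0.11482) = 1/1.1274 = 0.8870
[HCO3⁻] = α₁ × DIC = 0.8870 × 1.99 = 1.77 mmol/kg

[HCO3⁻] = 1.77 mmol/kg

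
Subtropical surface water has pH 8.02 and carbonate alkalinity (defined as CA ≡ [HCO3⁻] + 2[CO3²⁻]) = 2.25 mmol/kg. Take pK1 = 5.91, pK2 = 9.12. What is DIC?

DIC = 2.11 mmol/kg

CA = [HCO3⁻] + 2[CO3²⁻] = (α₁ + 2α₂)·DIC
At pH 8.02: [H⁺]/K1 = 10^-2.11 = 0.0077625, K2/[H⁺] = 10^-1.10 = 0.079433
α₁ = 1/(1 + 0.0077625 + 0.079433) = 1/1.0872 = 0.9198; α₂ = α₁·K2/[H⁺] = 0.07306
α₁ + 2α₂ = 1.0659
DIC = CA / (α₁ + 2α₂) = 2.25 / 1.0659 = 2.11 mmol/kg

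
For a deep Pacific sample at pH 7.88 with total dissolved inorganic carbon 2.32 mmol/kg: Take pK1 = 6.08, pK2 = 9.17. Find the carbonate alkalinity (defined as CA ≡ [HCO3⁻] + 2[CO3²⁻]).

CA = 2.40 mmol/kg

CA = [HCO3⁻] + 2[CO3²⁻] = (α₁ + 2α₂)·DIC
At pH 7.88: [H⁺]/K1 = 10^-1.80 = 0.015849, K2/[H⁺] = 10^-1.29 = 0.051286
α₁ = 1/(1 + 0.015849 + 0.051286) = 1/1.0671 = 0.9371; α₂ = α₁·K2/[H⁺] = 0.04806
α₁ + 2α₂ = 1.0332
CA = 1.0332 × 2.32 = 2.40 mmol/kg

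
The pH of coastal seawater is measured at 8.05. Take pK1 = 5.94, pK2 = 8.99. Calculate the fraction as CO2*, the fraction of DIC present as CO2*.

α₀ = 1 / (1 + K1/[H⁺] + K1K2/[H⁺]²) = 1 / (1 + 10^+2.11 + 10^+1.17)
   = 1 / (1 + 128.82 + 14.791) = 1/144.62 = 0.006915

α₀ = 0.00691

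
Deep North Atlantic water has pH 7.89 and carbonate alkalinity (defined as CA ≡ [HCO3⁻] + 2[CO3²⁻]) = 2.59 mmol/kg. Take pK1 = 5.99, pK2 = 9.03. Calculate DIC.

CA = [HCO3⁻] + 2[CO3²⁻] = (α₁ + 2α₂)·DIC
At pH 7.89: [H⁺]/K1 = 10^-1.90 = 0.012589, K2/[H⁺] = 10^-1.14 = 0.072444
α₁ = 1/(1 + 0.012589 + 0.072444) = 1/1.0850 = 0.9216; α₂ = α₁·K2/[H⁺] = 0.06677
α₁ + 2α₂ = 1.0552
DIC = CA / (α₁ + 2α₂) = 2.59 / 1.0552 = 2.45 mmol/kg

DIC = 2.45 mmol/kg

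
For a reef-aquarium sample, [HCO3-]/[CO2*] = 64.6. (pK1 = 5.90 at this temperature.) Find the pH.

pH = 7.71

From K1 = [H⁺][HCO3-]/[CO2*]:  pH = pK1 + log₁₀([HCO3-]/[CO2*])
log₁₀(64.6) = +1.810
pH = 5.90 + (+1.810) = 7.71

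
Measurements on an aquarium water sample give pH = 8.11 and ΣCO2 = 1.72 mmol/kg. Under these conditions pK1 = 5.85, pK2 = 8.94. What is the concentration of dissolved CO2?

[CO2*] = 8.19 μmol/kg

α₀ = 1 / (1 + K1/[H⁺] + K1K2/[H⁺]²) = 1 / (1 + 10^+2.26 + 10^+1.43)
   = 1 / (1 + 181.97 + 26.915) = 1/209.89 = 0.004765
[CO2*] = α₀ × DIC = 0.004765 × 1.72 = 0.00819 mmol/kg = 8.19 μmol/kg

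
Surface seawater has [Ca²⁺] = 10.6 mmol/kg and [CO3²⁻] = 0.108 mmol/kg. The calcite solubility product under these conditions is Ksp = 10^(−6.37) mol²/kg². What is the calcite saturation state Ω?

Ω = 2.68

Ksp = 10^(−6.37) = 4.266×10^-7
Ω = [Ca²⁺][CO3²⁻]/Ksp = (10.6×10^-3)(0.108×10^-3) / 4.266×10^-7 = 2.68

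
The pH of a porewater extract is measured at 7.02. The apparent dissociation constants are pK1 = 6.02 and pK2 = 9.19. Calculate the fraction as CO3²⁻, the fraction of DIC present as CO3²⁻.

α₂ = 1 / (1 + [H⁺]/K2 + [H⁺]²/(K1K2)) = 1 / (1 + 10^+2.17 + 10^+1.17)
   = 1 / (1 + 147.91 + 14.791) = 1/163.70 = 0.006109

α₂ = 0.00611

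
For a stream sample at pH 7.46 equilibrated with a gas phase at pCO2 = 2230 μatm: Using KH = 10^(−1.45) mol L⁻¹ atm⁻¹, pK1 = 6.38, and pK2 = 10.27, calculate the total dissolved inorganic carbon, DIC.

[CO2*] = KH · pCO2 = 10^(−1.45) × 2230×10^-6 = 7.912×10^-5 mol/L
α₀ = 1/(1 + K1/[H⁺] + K1K2/[H⁺]²) = 1/(1 + 10^+1.08 + 10^-1.73) = 0.07668
DIC = [CO2*]/α₀ = 7.912×10^-5 / 0.07668 = 1.03 mmol/L

DIC = 1.03 mmol/L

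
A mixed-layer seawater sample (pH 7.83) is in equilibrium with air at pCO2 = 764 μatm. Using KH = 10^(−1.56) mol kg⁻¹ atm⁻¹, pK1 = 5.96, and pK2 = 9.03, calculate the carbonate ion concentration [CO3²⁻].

[CO3²⁻] = 0.0984 mmol/kg

[CO2*] = KH · pCO2 = 10^(−1.56) × 764×10^-6 = 2.104×10^-5 mol/kg
α₀ = 1/(1 + K1/[H⁺] + K1K2/[H⁺]²) = 1/(1 + 10^+1.87 + 10^+0.67) = 0.01253
DIC = [CO2*]/α₀ = 2.104×10^-5 / 0.01253 = 1.679 mmol/kg
[CO3²⁻] = α₂·DIC; α₂ = 0.05861, so [CO3²⁻] = 0.05861 × 1.679 = 0.0984 mmol/kg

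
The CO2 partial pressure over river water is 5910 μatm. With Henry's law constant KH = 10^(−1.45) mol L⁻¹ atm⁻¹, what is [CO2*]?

KH = 10^(−1.45) = 3.548×10^-2 mol L⁻¹ atm⁻¹
[CO2*] = KH · pCO2 = 3.548×10^-2 × 5910×10^-6 atm = 2.10×10^-4 mol/L

[CO2*] = 210 μmol/L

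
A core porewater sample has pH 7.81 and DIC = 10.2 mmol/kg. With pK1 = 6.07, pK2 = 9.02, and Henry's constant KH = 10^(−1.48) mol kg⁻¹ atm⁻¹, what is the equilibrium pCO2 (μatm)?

α₀ = 1 / (1 + K1/[H⁺] + K1K2/[H⁺]²) = 1 / (1 + 10^+1.74 + 10^+0.53)
   = 1 / (1 + 54.954 + 3.3884) = 1/59.343 = 0.01685
[CO2*] = α₀ × DIC = 0.01685 × 10.2 = 0.1719 mmol/kg
pCO2 = [CO2*]/KH = 1.719×10^-4 / 3.311×10^-2 = 5190 μatm

pCO2 = 5190 μatm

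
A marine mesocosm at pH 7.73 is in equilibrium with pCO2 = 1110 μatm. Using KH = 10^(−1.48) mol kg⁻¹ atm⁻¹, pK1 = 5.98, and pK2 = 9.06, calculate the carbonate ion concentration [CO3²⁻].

[CO3²⁻] = 0.0967 mmol/kg

[CO2*] = KH · pCO2 = 10^(−1.48) × 1110×10^-6 = 3.676×10^-5 mol/kg
α₀ = 1/(1 + K1/[H⁺] + K1K2/[H⁺]²) = 1/(1 + 10^+1.75 + 10^+0.42) = 0.01670
DIC = [CO2*]/α₀ = 3.676×10^-5 / 0.01670 = 2.200 mmol/kg
[CO3²⁻] = α₂·DIC; α₂ = 0.04394, so [CO3²⁻] = 0.04394 × 2.200 = 0.0967 mmol/kg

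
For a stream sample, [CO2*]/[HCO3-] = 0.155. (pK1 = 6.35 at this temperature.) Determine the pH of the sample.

pH = 7.16

From K1 = [H⁺][HCO3-]/[CO2*]:  pH = pK1 − log₁₀([CO2*]/[HCO3-])
log₁₀(0.155) = -0.810
pH = 6.35 − (-0.810) = 7.16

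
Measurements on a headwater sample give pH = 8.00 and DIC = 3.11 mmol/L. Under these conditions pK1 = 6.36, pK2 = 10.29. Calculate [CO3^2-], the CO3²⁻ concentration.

[CO3²⁻] = 15.5 μmol/L

α₂ = 1 / (1 + [H⁺]/K2 + [H⁺]²/(K1K2)) = 1 / (1 + 10^+2.29 + 10^+0.65)
   = 1 / (1 + 194.98 + 4.4668) = 1/200.45 = 0.004989
[CO3²⁻] = α₂ × DIC = 0.004989 × 3.11 = 0.0155 mmol/L = 15.5 μmol/L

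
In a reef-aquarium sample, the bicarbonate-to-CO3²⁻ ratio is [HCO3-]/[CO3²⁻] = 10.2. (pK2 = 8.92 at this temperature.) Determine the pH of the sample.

From K2 = [H⁺][CO3²⁻]/[HCO3-]:  pH = pK2 − log₁₀([HCO3-]/[CO3²⁻])
log₁₀(10.2) = +1.009
pH = 8.92 − (+1.009) = 7.91

pH = 7.91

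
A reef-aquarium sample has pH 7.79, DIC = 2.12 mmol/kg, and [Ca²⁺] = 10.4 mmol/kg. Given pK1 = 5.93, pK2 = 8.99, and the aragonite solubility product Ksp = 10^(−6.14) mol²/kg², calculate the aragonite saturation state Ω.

Ω = 1.78

α₂ = 1 / (1 + [H⁺]/K2 + [H⁺]²/(K1K2)) = 1 / (1 + 10^+1.20 + 10^-0.66)
   = 1 / (1 + 15.849 + 0.21878) = 1/17.068 = 0.05859
[CO3²⁻] = α₂ × DIC = 0.05859 × 2.12 = 0.1242 mmol/kg
Ksp = 10^(−6.14) = 7.244×10^-7
Ω = [Ca²⁺][CO3²⁻]/Ksp = (10.4×10^-3)(1.242×10^-4) / 7.244×10^-7 = 1.78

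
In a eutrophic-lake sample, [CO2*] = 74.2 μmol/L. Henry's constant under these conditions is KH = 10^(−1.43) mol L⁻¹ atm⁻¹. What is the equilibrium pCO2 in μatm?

KH = 10^(−1.43) = 3.715×10^-2 mol L⁻¹ atm⁻¹
pCO2 = [CO2*]/KH = 74.2×10^-6 / 3.715×10^-2 = 2.00×10^-3 atm = 2000 μatm

pCO2 = 2000 μatm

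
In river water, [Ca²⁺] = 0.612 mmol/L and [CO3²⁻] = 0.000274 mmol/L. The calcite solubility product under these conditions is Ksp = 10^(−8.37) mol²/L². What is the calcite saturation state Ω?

Ω = 0.0393

Ksp = 10^(−8.37) = 4.266×10^-9
Ω = [Ca²⁺][CO3²⁻]/Ksp = (0.612×10^-3)(0.000274×10^-3) / 4.266×10^-9 = 0.0393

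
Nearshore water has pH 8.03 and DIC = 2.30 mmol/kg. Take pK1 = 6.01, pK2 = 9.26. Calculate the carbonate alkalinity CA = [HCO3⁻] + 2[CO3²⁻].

CA = [HCO3⁻] + 2[CO3²⁻] = (α₁ + 2α₂)·DIC
At pH 8.03: [H⁺]/K1 = 10^-2.02 = 0.0095499, K2/[H⁺] = 10^-1.23 = 0.058884
α₁ = 1/(1 + 0.0095499 + 0.058884) = 1/1.0684 = 0.9359; α₂ = α₁·K2/[H⁺] = 0.05511
α₁ + 2α₂ = 1.0462
CA = 1.0462 × 2.30 = 2.41 mmol/kg

CA = 2.41 mmol/kg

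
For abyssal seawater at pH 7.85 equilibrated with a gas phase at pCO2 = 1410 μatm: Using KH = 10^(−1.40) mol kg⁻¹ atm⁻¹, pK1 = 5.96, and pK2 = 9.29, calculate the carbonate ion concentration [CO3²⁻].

[CO2*] = KH · pCO2 = 10^(−1.40) × 1410×10^-6 = 5.613×10^-5 mol/kg
α₀ = 1/(1 + K1/[H⁺] + K1K2/[H⁺]²) = 1/(1 + 10^+1.89 + 10^+0.45) = 0.01228
DIC = [CO2*]/α₀ = 5.613×10^-5 / 0.01228 = 4.572 mmol/kg
[CO3²⁻] = α₂·DIC; α₂ = 0.03461, so [CO3²⁻] = 0.03461 × 4.572 = 0.158 mmol/kg

[CO3²⁻] = 0.158 mmol/kg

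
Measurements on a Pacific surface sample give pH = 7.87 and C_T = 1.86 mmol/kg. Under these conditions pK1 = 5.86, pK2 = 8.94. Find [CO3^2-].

α₂ = 1 / (1 + [H⁺]/K2 + [H⁺]²/(K1K2)) = 1 / (1 + 10^+1.07 + 10^-0.94)
   = 1 / (1 + 11.749 + 0.11482) = 1/12.864 = 0.07774
[CO3²⁻] = α₂ × DIC = 0.07774 × 1.86 = 0.145 mmol/kg

[CO3²⁻] = 0.145 mmol/kg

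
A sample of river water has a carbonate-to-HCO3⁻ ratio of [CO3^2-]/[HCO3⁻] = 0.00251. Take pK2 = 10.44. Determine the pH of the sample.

From K2 = [H⁺][CO3^2-]/[HCO3⁻]:  pH = pK2 + log₁₀([CO3^2-]/[HCO3⁻])
log₁₀(0.00251) = -2.600
pH = 10.44 + (-2.600) = 7.84

pH = 7.84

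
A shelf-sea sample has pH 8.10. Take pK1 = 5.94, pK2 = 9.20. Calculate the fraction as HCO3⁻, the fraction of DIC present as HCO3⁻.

α₁ = 1 / (1 + [H⁺]/K1 + K2/[H⁺]) = 1 / (1 + 10^-2.16 + 10^-1.10)
   = 1 / (1 + 0.0069183 + 0.079433) = 1/1.0864 = 0.9205

α₁ = 0.921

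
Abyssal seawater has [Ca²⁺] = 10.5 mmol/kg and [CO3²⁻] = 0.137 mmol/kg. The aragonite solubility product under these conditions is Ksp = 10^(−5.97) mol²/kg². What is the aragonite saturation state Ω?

Ω = 1.34

Ksp = 10^(−5.97) = 1.072×10^-6
Ω = [Ca²⁺][CO3²⁻]/Ksp = (10.5×10^-3)(0.137×10^-3) / 1.072×10^-6 = 1.34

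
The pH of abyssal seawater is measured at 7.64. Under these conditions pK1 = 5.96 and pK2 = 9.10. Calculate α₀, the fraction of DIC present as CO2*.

α₀ = 1 / (1 + K1/[H⁺] + K1K2/[H⁺]²) = 1 / (1 + 10^+1.68 + 10^+0.22)
   = 1 / (1 + 47.863 + 1.6596) = 1/50.523 = 0.01979

α₀ = 0.0198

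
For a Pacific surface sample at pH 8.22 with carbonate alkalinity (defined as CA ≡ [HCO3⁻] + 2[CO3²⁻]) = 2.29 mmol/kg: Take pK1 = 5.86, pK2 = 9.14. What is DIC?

CA = [HCO3⁻] + 2[CO3²⁻] = (α₁ + 2α₂)·DIC
At pH 8.22: [H⁺]/K1 = 10^-2.36 = 0.0043652, K2/[H⁺] = 10^-0.92 = 0.12023
α₁ = 1/(1 + 0.0043652 + 0.12023) = 1/1.1246 = 0.8892; α₂ = α₁·K2/[H⁺] = 0.1069
α₁ + 2α₂ = 1.1030
DIC = CA / (α₁ + 2α₂) = 2.29 / 1.1030 = 2.08 mmol/kg

DIC = 2.08 mmol/kg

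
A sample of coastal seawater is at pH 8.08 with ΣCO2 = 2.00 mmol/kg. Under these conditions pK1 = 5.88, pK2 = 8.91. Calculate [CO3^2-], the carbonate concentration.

[CO3²⁻] = 0.256 mmol/kg

α₂ = 1 / (1 + [H⁺]/K2 + [H⁺]²/(K1K2)) = 1 / (1 + 10^+0.83 + 10^-1.37)
   = 1 / (1 + 6.7608 + 0.042658) = 1/7.8035 = 0.1281
[CO3²⁻] = α₂ × DIC = 0.1281 × 2.00 = 0.256 mmol/kg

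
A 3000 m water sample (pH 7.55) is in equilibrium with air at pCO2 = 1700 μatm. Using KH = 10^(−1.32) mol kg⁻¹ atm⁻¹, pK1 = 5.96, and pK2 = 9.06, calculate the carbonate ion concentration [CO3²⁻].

[CO2*] = KH · pCO2 = 10^(−1.32) × 1700×10^-6 = 8.137×10^-5 mol/kg
α₀ = 1/(1 + K1/[H⁺] + K1K2/[H⁺]²) = 1/(1 + 10^+1.59 + 10^+0.08) = 0.02433
DIC = [CO2*]/α₀ = 8.137×10^-5 / 0.02433 = 3.345 mmol/kg
[CO3²⁻] = α₂·DIC; α₂ = 0.02925, so [CO3²⁻] = 0.02925 × 3.345 = 0.0978 mmol/kg

[CO3²⁻] = 0.0978 mmol/kg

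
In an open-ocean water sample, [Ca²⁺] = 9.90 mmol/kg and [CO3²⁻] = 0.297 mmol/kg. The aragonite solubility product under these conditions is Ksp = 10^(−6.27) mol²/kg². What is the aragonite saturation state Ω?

Ω = 5.48

Ksp = 10^(−6.27) = 5.370×10^-7
Ω = [Ca²⁺][CO3²⁻]/Ksp = (9.90×10^-3)(0.297×10^-3) / 5.370×10^-7 = 5.48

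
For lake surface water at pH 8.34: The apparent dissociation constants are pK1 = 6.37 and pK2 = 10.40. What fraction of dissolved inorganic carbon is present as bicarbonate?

α₁ = 0.981

α₁ = 1 / (1 + [H⁺]/K1 + K2/[H⁺]) = 1 / (1 + 10^-1.97 + 10^-2.06)
   = 1 / (1 + 0.010715 + 0.0087096) = 1/1.0194 = 0.9809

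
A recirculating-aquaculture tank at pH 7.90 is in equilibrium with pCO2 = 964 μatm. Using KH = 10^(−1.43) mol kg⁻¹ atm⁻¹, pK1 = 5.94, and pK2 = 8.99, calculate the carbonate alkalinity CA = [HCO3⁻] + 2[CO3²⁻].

CA = 3.80 mmol/kg

[CO2*] = KH · pCO2 = 10^(−1.43) × 964×10^-6 = 3.582×10^-5 mol/kg
α₀ = 1/(1 + K1/[H⁺] + K1K2/[H⁺]²) = 1/(1 + 10^+1.96 + 10^+0.87) = 0.01004
DIC = [CO2*]/α₀ = 3.582×10^-5 / 0.01004 = 3.568 mmol/kg
CA = (α₁ + 2α₂)·DIC = (0.9155 + 2×0.07442) × 3.568 = 3.80 mmol/kg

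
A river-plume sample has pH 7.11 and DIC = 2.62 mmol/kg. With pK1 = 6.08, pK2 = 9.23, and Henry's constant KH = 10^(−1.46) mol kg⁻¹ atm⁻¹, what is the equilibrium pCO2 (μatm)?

pCO2 = 6410 μatm

α₀ = 1 / (1 + K1/[H⁺] + K1K2/[H⁺]²) = 1 / (1 + 10^+1.03 + 10^-1.09)
   = 1 / (1 + 10.715 + 0.081283) = 1/11.796 = 0.08477
[CO2*] = α₀ × DIC = 0.08477 × 2.62 = 0.2221 mmol/kg
pCO2 = [CO2*]/KH = 2.221×10^-4 / 3.467×10^-2 = 6410 μatm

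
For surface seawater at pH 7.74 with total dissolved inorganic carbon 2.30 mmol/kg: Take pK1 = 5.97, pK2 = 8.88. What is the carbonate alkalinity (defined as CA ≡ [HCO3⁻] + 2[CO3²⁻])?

CA = 2.42 mmol/kg

CA = [HCO3⁻] + 2[CO3²⁻] = (α₁ + 2α₂)·DIC
At pH 7.74: [H⁺]/K1 = 10^-1.77 = 0.016982, K2/[H⁺] = 10^-1.14 = 0.072444
α₁ = 1/(1 + 0.016982 + 0.072444) = 1/1.0894 = 0.9179; α₂ = α₁·K2/[H⁺] = 0.06650
α₁ + 2α₂ = 1.0509
CA = 1.0509 × 2.30 = 2.42 mmol/kg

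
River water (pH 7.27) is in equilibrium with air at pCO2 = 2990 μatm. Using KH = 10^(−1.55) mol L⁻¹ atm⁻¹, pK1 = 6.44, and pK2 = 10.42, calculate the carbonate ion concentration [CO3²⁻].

[CO3²⁻] = 0.403 μmol/L

[CO2*] = KH · pCO2 = 10^(−1.55) × 2990×10^-6 = 8.427×10^-5 mol/L
α₀ = 1/(1 + K1/[H⁺] + K1K2/[H⁺]²) = 1/(1 + 10^+0.83 + 10^-2.32) = 0.1288
DIC = [CO2*]/α₀ = 8.427×10^-5 / 0.1288 = 0.6544 mmol/L
[CO3²⁻] = α₂·DIC; α₂ = 0.0006163, so [CO3²⁻] = 0.0006163 × 0.6544 = 0.000403 mmol/L = 0.403 μmol/L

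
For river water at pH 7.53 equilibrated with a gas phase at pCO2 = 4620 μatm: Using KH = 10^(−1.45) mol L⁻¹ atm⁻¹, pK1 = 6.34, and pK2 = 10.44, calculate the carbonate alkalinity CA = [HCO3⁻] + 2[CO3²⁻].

CA = 2.55 mmol/L

[CO2*] = KH · pCO2 = 10^(−1.45) × 4620×10^-6 = 1.639×10^-4 mol/L
α₀ = 1/(1 + K1/[H⁺] + K1K2/[H⁺]²) = 1/(1 + 10^+1.19 + 10^-1.72) = 0.06058
DIC = [CO2*]/α₀ = 1.639×10^-4 / 0.06058 = 2.706 mmol/L
CA = (α₁ + 2α₂)·DIC = (0.9383 + 2×0.001154) × 2.706 = 2.55 mmol/L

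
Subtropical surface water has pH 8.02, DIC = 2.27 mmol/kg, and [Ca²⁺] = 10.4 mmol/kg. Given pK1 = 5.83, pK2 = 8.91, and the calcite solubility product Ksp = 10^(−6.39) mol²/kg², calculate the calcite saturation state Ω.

α₂ = 1 / (1 + [H⁺]/K2 + [H⁺]²/(K1K2)) = 1 / (1 + 10^+0.89 + 10^-1.30)
   = 1 / (1 + 7.7625 + 0.050119) = 1/8.8126 = 0.1135
[CO3²⁻] = α₂ × DIC = 0.1135 × 2.27 = 0.2576 mmol/kg
Ksp = 10^(−6.39) = 4.074×10^-7
Ω = [Ca²⁺][CO3²⁻]/Ksp = (10.4×10^-3)(2.576×10^-4) / 4.074×10^-7 = 6.58

Ω = 6.58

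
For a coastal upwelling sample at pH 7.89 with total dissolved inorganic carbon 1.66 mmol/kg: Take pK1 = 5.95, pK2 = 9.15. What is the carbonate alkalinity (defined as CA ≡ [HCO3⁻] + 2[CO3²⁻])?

CA = [HCO3⁻] + 2[CO3²⁻] = (α₁ + 2α₂)·DIC
At pH 7.89: [H⁺]/K1 = 10^-1.94 = 0.011482, K2/[H⁺] = 10^-1.26 = 0.054954
α₁ = 1/(1 + 0.011482 + 0.054954) = 1/1.0664 = 0.9377; α₂ = α₁·K2/[H⁺] = 0.05153
α₁ + 2α₂ = 1.0408
CA = 1.0408 × 1.66 = 1.73 mmol/kg

CA = 1.73 mmol/kg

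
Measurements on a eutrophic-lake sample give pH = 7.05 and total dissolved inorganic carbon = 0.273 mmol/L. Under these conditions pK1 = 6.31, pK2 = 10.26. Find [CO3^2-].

[CO3²⁻] = 0.142 μmol/L

α₂ = 1 / (1 + [H⁺]/K2 + [H⁺]²/(K1K2)) = 1 / (1 + 10^+3.21 + 10^+2.47)
   = 1 / (1 + 1621.8 + 295.12) = 1/1917.9 = 0.0005214
[CO3²⁻] = α₂ × DIC = 0.0005214 × 0.273 = 0.000142 mmol/L = 0.142 μmol/L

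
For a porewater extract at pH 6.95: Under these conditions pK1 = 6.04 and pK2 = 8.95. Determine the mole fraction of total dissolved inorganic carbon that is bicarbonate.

α₁ = 1 / (1 + [H⁺]/K1 + K2/[H⁺]) = 1 / (1 + 10^-0.91 + 10^-2.00)
   = 1 / (1 + 0.12303 + 0.010000) = 1/1.1330 = 0.8826

α₁ = 0.883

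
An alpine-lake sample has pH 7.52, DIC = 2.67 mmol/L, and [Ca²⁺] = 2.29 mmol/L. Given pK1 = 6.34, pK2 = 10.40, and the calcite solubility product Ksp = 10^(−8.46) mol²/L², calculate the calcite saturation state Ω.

α₂ = 1 / (1 + [H⁺]/K2 + [H⁺]²/(K1K2)) = 1 / (1 + 10^+2.88 + 10^+1.70)
   = 1 / (1 + 758.58 + 50.119) = 1/809.70 = 0.001235
[CO3²⁻] = α₂ × DIC = 0.001235 × 2.67 = 0.003298 mmol/L = 3.298 μmol/L
Ksp = 10^(−8.46) = 3.467×10^-9
Ω = [Ca²⁺][CO3²⁻]/Ksp = (2.29×10^-3)(3.298×10^-6) / 3.467×10^-9 = 2.18

Ω = 2.18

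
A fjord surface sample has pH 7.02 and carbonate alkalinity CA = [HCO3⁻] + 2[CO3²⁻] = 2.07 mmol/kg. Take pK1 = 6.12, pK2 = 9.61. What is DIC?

DIC = 2.32 mmol/kg

CA = [HCO3⁻] + 2[CO3²⁻] = (α₁ + 2α₂)·DIC
At pH 7.02: [H⁺]/K1 = 10^-0.90 = 0.12589, K2/[H⁺] = 10^-2.59 = 0.0025704
α₁ = 1/(1 + 0.12589 + 0.0025704) = 1/1.1285 = 0.8862; α₂ = α₁·K2/[H⁺] = 0.002278
α₁ + 2α₂ = 0.8907
DIC = CA / (α₁ + 2α₂) = 2.07 / 0.8907 = 2.32 mmol/kg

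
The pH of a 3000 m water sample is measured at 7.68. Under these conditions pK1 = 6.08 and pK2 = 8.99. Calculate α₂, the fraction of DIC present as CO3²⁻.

α₂ = 0.0456

α₂ = 1 / (1 + [H⁺]/K2 + [H⁺]²/(K1K2)) = 1 / (1 + 10^+1.31 + 10^-0.29)
   = 1 / (1 + 20.417 + 0.51286) = 1/21.930 = 0.04560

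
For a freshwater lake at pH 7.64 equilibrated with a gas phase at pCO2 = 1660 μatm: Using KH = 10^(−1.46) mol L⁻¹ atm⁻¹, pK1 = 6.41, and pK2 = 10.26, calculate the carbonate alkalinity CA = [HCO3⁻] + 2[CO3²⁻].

[CO2*] = KH · pCO2 = 10^(−1.46) × 1660×10^-6 = 5.756×10^-5 mol/L
α₀ = 1/(1 + K1/[H⁺] + K1K2/[H⁺]²) = 1/(1 + 10^+1.23 + 10^-1.39) = 0.05548
DIC = [CO2*]/α₀ = 5.756×10^-5 / 0.05548 = 1.037 mmol/L
CA = (α₁ + 2α₂)·DIC = (0.9423 + 2×0.002260) × 1.037 = 0.982 mmol/L

CA = 0.982 mmol/L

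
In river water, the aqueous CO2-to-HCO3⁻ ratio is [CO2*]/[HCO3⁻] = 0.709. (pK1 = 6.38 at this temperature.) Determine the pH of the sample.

pH = 6.53

From K1 = [H⁺][HCO3⁻]/[CO2*]:  pH = pK1 − log₁₀([CO2*]/[HCO3⁻])
log₁₀(0.709) = -0.149
pH = 6.38 − (-0.149) = 6.53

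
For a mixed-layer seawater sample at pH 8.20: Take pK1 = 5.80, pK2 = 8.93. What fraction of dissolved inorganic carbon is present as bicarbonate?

α₁ = 1 / (1 + [H⁺]/K1 + K2/[H⁺]) = 1 / (1 + 10^-2.40 + 10^-0.73)
   = 1 / (1 + 0.0039811 + 0.18621) = 1/1.1902 = 0.8402

α₁ = 0.840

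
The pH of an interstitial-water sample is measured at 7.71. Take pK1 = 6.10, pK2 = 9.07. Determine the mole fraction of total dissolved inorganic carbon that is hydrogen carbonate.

α₁ = 1 / (1 + [H⁺]/K1 + K2/[H⁺]) = 1 / (1 + 10^-1.61 + 10^-1.36)
   = 1 / (1 + 0.024547 + 0.043652) = 1/1.0682 = 0.9362

α₁ = 0.936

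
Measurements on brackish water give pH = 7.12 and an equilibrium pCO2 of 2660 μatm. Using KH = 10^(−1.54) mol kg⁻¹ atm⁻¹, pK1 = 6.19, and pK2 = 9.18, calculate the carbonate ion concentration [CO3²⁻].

[CO2*] = KH · pCO2 = 10^(−1.54) × 2660×10^-6 = 7.672×10^-5 mol/kg
α₀ = 1/(1 + K1/[H⁺] + K1K2/[H⁺]²) = 1/(1 + 10^+0.93 + 10^-1.13) = 0.1043
DIC = [CO2*]/α₀ = 7.672×10^-5 / 0.1043 = 0.7354 mmol/kg
[CO3²⁻] = α₂·DIC; α₂ = 0.007734, so [CO3²⁻] = 0.007734 × 0.7354 = 0.00569 mmol/kg = 5.69 μmol/kg

[CO3²⁻] = 5.69 μmol/kg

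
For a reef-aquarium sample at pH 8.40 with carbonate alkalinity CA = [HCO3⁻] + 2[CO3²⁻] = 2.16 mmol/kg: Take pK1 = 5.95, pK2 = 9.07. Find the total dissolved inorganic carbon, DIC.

DIC = 1.84 mmol/kg

CA = [HCO3⁻] + 2[CO3²⁻] = (α₁ + 2α₂)·DIC
At pH 8.40: [H⁺]/K1 = 10^-2.45 = 0.0035481, K2/[H⁺] = 10^-0.67 = 0.21380
α₁ = 1/(1 + 0.0035481 + 0.21380) = 1/1.2173 = 0.8215; α₂ = α₁·K2/[H⁺] = 0.1756
α₁ + 2α₂ = 1.1727
DIC = CA / (α₁ + 2α₂) = 2.16 / 1.1727 = 1.84 mmol/kg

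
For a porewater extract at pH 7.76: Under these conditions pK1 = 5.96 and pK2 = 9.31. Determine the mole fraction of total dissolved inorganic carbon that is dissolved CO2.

α₀ = 0.0152

α₀ = 1 / (1 + K1/[H⁺] + K1K2/[H⁺]²) = 1 / (1 + 10^+1.80 + 10^+0.25)
   = 1 / (1 + 63.096 + 1.7783) = 1/65.874 = 0.01518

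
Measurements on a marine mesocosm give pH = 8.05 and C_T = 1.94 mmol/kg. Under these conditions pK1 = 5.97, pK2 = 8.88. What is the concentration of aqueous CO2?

[CO2*] = 14.0 μmol/kg

α₀ = 1 / (1 + K1/[H⁺] + K1K2/[H⁺]²) = 1 / (1 + 10^+2.08 + 10^+1.25)
   = 1 / (1 + 120.23 + 17.783) = 1/139.01 = 0.007194
[CO2*] = α₀ × DIC = 0.007194 × 1.94 = 0.0140 mmol/kg = 14.0 μmol/kg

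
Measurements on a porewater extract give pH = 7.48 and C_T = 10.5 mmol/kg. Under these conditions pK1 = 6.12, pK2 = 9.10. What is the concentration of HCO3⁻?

α₁ = 1 / (1 + [H⁺]/K1 + K2/[H⁺]) = 1 / (1 + 10^-1.36 + 10^-1.62)
   = 1 / (1 + 0.043652 + 0.023988) = 1/1.0676 = 0.9366
[HCO3⁻] = α₁ × DIC = 0.9366 × 10.5 = 9.83 mmol/kg

[HCO3⁻] = 9.83 mmol/kg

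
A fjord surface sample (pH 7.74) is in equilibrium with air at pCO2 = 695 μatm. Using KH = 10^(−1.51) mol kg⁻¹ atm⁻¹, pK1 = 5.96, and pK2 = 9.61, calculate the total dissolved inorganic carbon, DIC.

[CO2*] = KH · pCO2 = 10^(−1.51) × 695×10^-6 = 2.148×10^-5 mol/kg
α₀ = 1/(1 + K1/[H⁺] + K1K2/[H⁺]²) = 1/(1 + 10^+1.78 + 10^-0.09) = 0.01611
DIC = [CO2*]/α₀ = 2.148×10^-5 / 0.01611 = 1.33 mmol/kg

DIC = 1.33 mmol/kg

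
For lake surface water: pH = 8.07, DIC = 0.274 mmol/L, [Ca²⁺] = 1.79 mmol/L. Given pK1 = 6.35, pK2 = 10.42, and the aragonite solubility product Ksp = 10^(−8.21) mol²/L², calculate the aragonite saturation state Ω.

α₂ = 1 / (1 + [H⁺]/K2 + [H⁺]²/(K1K2)) = 1 / (1 + 10^+2.35 + 10^+0.63)
   = 1 / (1 + 223.87 + 4.2658) = 1/229.14 = 0.004364
[CO3²⁻] = α₂ × DIC = 0.004364 × 0.274 = 0.001196 mmol/L = 1.196 μmol/L
Ksp = 10^(−8.21) = 6.166×10^-9
Ω = [Ca²⁺][CO3²⁻]/Ksp = (1.79×10^-3)(1.196×10^-6) / 6.166×10^-9 = 0.347

Ω = 0.347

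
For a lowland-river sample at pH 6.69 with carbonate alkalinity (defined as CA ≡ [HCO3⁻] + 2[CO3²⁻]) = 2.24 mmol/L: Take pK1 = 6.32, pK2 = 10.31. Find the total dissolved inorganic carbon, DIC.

CA = [HCO3⁻] + 2[CO3²⁻] = (α₁ + 2α₂)·DIC
At pH 6.69: [H⁺]/K1 = 10^-0.37 = 0.42658, K2/[H⁺] = 10^-3.62 = 0.00023988
α₁ = 1/(1 + 0.42658 + 0.00023988) = 1/1.4268 = 0.7009; α₂ = α₁·K2/[H⁺] = 0.0001681
α₁ + 2α₂ = 0.7012
DIC = CA / (α₁ + 2α₂) = 2.24 / 0.7012 = 3.19 mmol/L

DIC = 3.19 mmol/L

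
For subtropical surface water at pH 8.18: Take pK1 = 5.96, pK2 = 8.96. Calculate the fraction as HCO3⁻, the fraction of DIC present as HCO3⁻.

α₁ = 0.853

α₁ = 1 / (1 + [H⁺]/K1 + K2/[H⁺]) = 1 / (1 + 10^-2.22 + 10^-0.78)
   = 1 / (1 + 0.0060256 + 0.16596) = 1/1.1720 = 0.8533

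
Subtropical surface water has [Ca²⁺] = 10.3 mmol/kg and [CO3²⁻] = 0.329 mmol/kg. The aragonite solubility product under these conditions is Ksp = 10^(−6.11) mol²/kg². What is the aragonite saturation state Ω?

Ksp = 10^(−6.11) = 7.762×10^-7
Ω = [Ca²⁺][CO3²⁻]/Ksp = (10.3×10^-3)(0.329×10^-3) / 7.762×10^-7 = 4.37

Ω = 4.37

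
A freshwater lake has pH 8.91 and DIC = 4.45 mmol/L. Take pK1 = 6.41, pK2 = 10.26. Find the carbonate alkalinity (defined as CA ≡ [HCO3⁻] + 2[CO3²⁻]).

CA = [HCO3⁻] + 2[CO3²⁻] = (α₁ + 2α₂)·DIC
At pH 8.91: [H⁺]/K1 = 10^-2.50 = 0.0031623, K2/[H⁺] = 10^-1.35 = 0.044668
α₁ = 1/(1 + 0.0031623 + 0.044668) = 1/1.0478 = 0.9544; α₂ = α₁·K2/[H⁺] = 0.04263
α₁ + 2α₂ = 1.0396
CA = 1.0396 × 4.45 = 4.63 mmol/L

CA = 4.63 mmol/L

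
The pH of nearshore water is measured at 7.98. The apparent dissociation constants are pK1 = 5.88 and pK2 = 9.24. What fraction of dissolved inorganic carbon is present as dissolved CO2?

α₀ = 1 / (1 + K1/[H⁺] + K1K2/[H⁺]²) = 1 / (1 + 10^+2.10 + 10^+0.84)
   = 1 / (1 + 125.89 + 6.9183) = 1/133.81 = 0.007473

α₀ = 0.00747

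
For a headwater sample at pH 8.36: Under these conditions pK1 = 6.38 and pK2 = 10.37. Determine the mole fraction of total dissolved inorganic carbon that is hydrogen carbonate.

α₁ = 1 / (1 + [H⁺]/K1 + K2/[H⁺]) = 1 / (1 + 10^-1.98 + 10^-2.01)
   = 1 / (1 + 0.010471 + 0.0097724) = 1/1.0202 = 0.9802

α₁ = 0.980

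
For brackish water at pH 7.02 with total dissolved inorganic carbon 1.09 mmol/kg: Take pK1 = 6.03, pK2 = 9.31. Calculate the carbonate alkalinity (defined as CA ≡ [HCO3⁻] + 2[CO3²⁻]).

CA = [HCO3⁻] + 2[CO3²⁻] = (α₁ + 2α₂)·DIC
At pH 7.02: [H⁺]/K1 = 10^-0.99 = 0.10233, K2/[H⁺] = 10^-2.29 = 0.0051286
α₁ = 1/(1 + 0.10233 + 0.0051286) = 1/1.1075 = 0.9030; α₂ = α₁·K2/[H⁺] = 0.004631
α₁ + 2α₂ = 0.9122
CA = 0.9122 × 1.09 = 0.994 mmol/kg

CA = 0.994 mmol/kg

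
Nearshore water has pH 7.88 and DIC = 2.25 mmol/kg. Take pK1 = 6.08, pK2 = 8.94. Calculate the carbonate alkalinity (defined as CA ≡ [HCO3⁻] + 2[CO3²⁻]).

CA = 2.40 mmol/kg

CA = [HCO3⁻] + 2[CO3²⁻] = (α₁ + 2α₂)·DIC
At pH 7.88: [H⁺]/K1 = 10^-1.80 = 0.015849, K2/[H⁺] = 10^-1.06 = 0.087096
α₁ = 1/(1 + 0.015849 + 0.087096) = 1/1.1029 = 0.9067; α₂ = α₁·K2/[H⁺] = 0.07897
α₁ + 2α₂ = 1.0646
CA = 1.0646 × 2.25 = 2.40 mmol/kg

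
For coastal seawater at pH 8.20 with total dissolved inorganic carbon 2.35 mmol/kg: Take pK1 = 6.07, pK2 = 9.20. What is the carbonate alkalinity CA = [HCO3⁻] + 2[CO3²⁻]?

CA = 2.55 mmol/kg

CA = [HCO3⁻] + 2[CO3²⁻] = (α₁ + 2α₂)·DIC
At pH 8.20: [H⁺]/K1 = 10^-2.13 = 0.0074131, K2/[H⁺] = 10^-1.00 = 0.10000
α₁ = 1/(1 + 0.0074131 + 0.10000) = 1/1.1074 = 0.9030; α₂ = α₁·K2/[H⁺] = 0.09030
α₁ + 2α₂ = 1.0836
CA = 1.0836 × 2.35 = 2.55 mmol/kg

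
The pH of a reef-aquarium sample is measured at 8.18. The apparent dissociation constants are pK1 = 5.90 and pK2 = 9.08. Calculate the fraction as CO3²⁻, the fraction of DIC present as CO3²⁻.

α₂ = 1 / (1 + [H⁺]/K2 + [H⁺]²/(K1K2)) = 1 / (1 + 10^+0.90 + 10^-1.38)
   = 1 / (1 + 7.9433 + 0.041687) = 1/8.9850 = 0.1113

α₂ = 0.111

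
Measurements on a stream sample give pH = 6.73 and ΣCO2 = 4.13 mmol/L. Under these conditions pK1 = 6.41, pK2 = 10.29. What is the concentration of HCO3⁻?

α₁ = 1 / (1 + [H⁺]/K1 + K2/[H⁺]) = 1 / (1 + 10^-0.32 + 10^-3.56)
   = 1 / (1 + 0.47863 + 0.00027542) = 1/1.4789 = 0.6762
[HCO3⁻] = α₁ × DIC = 0.6762 × 4.13 = 2.79 mmol/L

[HCO3⁻] = 2.79 mmol/L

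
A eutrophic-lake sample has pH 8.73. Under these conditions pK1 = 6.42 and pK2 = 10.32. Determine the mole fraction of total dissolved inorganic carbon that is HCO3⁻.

α₁ = 0.970

α₁ = 1 / (1 + [H⁺]/K1 + K2/[H⁺]) = 1 / (1 + 10^-2.31 + 10^-1.59)
   = 1 / (1 + 0.0048978 + 0.025704) = 1/1.0306 = 0.9703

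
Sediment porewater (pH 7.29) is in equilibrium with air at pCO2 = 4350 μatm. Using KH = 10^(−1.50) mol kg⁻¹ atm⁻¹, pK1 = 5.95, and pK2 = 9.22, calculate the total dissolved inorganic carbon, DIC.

DIC = 3.18 mmol/kg

[CO2*] = KH · pCO2 = 10^(−1.50) × 4350×10^-6 = 1.376×10^-4 mol/kg
α₀ = 1/(1 + K1/[H⁺] + K1K2/[H⁺]²) = 1/(1 + 10^+1.34 + 10^-0.59) = 0.04323
DIC = [CO2*]/α₀ = 1.376×10^-4 / 0.04323 = 3.18 mmol/kg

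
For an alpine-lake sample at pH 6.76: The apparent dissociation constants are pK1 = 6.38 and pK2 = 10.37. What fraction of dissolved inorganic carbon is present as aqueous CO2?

α₀ = 1 / (1 + K1/[H⁺] + K1K2/[H⁺]²) = 1 / (1 + 10^+0.38 + 10^-3.23)
   = 1 / (1 + 2.3988 + 0.00058884) = 1/3.3994 = 0.2942

α₀ = 0.294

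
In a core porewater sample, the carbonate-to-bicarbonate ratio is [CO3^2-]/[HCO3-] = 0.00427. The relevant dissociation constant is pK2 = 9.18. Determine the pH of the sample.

pH = 6.81

From K2 = [H⁺][CO3^2-]/[HCO3-]:  pH = pK2 + log₁₀([CO3^2-]/[HCO3-])
log₁₀(0.00427) = -2.370
pH = 9.18 + (-2.370) = 6.81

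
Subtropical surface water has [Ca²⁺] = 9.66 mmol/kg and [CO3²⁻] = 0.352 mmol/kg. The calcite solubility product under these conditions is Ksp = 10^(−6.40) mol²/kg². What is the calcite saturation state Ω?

Ksp = 10^(−6.40) = 3.981×10^-7
Ω = [Ca²⁺][CO3²⁻]/Ksp = (9.66×10^-3)(0.352×10^-3) / 3.981×10^-7 = 8.54

Ω = 8.54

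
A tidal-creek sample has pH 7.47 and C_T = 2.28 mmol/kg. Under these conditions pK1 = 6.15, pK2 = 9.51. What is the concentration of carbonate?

[CO3²⁻] = 19.7 μmol/kg

α₂ = 1 / (1 + [H⁺]/K2 + [H⁺]²/(K1K2)) = 1 / (1 + 10^+2.04 + 10^+0.72)
   = 1 / (1 + 109.65 + 5.2481) = 1/115.90 = 0.008628
[CO3²⁻] = α₂ × DIC = 0.008628 × 2.28 = 0.0197 mmol/kg = 19.7 μmol/kg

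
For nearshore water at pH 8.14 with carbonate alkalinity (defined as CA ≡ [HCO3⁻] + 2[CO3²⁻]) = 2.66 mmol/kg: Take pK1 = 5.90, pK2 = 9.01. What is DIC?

DIC = 2.39 mmol/kg

CA = [HCO3⁻] + 2[CO3²⁻] = (α₁ + 2α₂)·DIC
At pH 8.14: [H⁺]/K1 = 10^-2.24 = 0.0057544, K2/[H⁺] = 10^-0.87 = 0.13490
α₁ = 1/(1 + 0.0057544 + 0.13490) = 1/1.1407 = 0.8767; α₂ = α₁·K2/[H⁺] = 0.1183
α₁ + 2α₂ = 1.1132
DIC = CA / (α₁ + 2α₂) = 2.66 / 1.1132 = 2.39 mmol/kg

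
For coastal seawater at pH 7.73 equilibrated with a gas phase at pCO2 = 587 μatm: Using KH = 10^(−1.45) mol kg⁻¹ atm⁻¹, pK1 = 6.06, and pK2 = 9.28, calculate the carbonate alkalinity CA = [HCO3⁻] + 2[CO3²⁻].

[CO2*] = KH · pCO2 = 10^(−1.45) × 587×10^-6 = 2.083×10^-5 mol/kg
α₀ = 1/(1 + K1/[H⁺] + K1K2/[H⁺]²) = 1/(1 + 10^+1.67 + 10^+0.12) = 0.02037
DIC = [CO2*]/α₀ = 2.083×10^-5 / 0.02037 = 1.022 mmol/kg
CA = (α₁ + 2α₂)·DIC = (0.9528 + 2×0.02685) × 1.022 = 1.03 mmol/kg

CA = 1.03 mmol/kg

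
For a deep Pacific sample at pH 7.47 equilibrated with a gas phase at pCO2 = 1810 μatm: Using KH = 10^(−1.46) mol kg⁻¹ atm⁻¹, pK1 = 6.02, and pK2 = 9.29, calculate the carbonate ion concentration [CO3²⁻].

[CO2*] = KH · pCO2 = 10^(−1.46) × 1810×10^-6 = 6.276×10^-5 mol/kg
α₀ = 1/(1 + K1/[H⁺] + K1K2/[H⁺]²) = 1/(1 + 10^+1.45 + 10^-0.37) = 0.03377
DIC = [CO2*]/α₀ = 6.276×10^-5 / 0.03377 = 1.858 mmol/kg
[CO3²⁻] = α₂·DIC; α₂ = 0.01441, so [CO3²⁻] = 0.01441 × 1.858 = 0.0268 mmol/kg

[CO3²⁻] = 0.0268 mmol/kg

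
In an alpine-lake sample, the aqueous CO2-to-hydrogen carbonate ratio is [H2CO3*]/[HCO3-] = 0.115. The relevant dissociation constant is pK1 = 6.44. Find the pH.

pH = 7.38

From K1 = [H⁺][HCO3-]/[H2CO3*]:  pH = pK1 − log₁₀([H2CO3*]/[HCO3-])
log₁₀(0.115) = -0.939
pH = 6.44 − (-0.939) = 7.38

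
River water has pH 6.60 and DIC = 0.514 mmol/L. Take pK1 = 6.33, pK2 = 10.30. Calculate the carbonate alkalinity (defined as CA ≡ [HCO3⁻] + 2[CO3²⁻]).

CA = [HCO3⁻] + 2[CO3²⁻] = (α₁ + 2α₂)·DIC
At pH 6.60: [H⁺]/K1 = 10^-0.27 = 0.53703, K2/[H⁺] = 10^-3.70 = 0.00019953
α₁ = 1/(1 + 0.53703 + 0.00019953) = 1/1.5372 = 0.6505; α₂ = α₁·K2/[H⁺] = 0.0001298
α₁ + 2α₂ = 0.6508
CA = 0.6508 × 0.514 = 0.335 mmol/L

CA = 0.335 mmol/L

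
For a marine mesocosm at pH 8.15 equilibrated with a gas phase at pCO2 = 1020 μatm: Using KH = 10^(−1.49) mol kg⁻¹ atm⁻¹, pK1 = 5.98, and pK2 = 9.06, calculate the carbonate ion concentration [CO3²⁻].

[CO2*] = KH · pCO2 = 10^(−1.49) × 1020×10^-6 = 3.301×10^-5 mol/kg
α₀ = 1/(1 + K1/[H⁺] + K1K2/[H⁺]²) = 1/(1 + 10^+2.17 + 10^+1.26) = 0.005984
DIC = [CO2*]/α₀ = 3.301×10^-5 / 0.005984 = 5.516 mmol/kg
[CO3²⁻] = α₂·DIC; α₂ = 0.1089, so [CO3²⁻] = 0.1089 × 5.516 = 0.601 mmol/kg

[CO3²⁻] = 0.601 mmol/kg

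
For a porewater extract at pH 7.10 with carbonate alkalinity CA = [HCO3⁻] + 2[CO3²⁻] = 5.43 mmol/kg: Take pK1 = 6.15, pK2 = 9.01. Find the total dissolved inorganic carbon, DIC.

CA = [HCO3⁻] + 2[CO3²⁻] = (α₁ + 2α₂)·DIC
At pH 7.10: [H⁺]/K1 = 10^-0.95 = 0.11220, K2/[H⁺] = 10^-1.91 = 0.012303
α₁ = 1/(1 + 0.11220 + 0.012303) = 1/1.1245 = 0.8893; α₂ = α₁·K2/[H⁺] = 0.01094
α₁ + 2α₂ = 0.9112
DIC = CA / (α₁ + 2α₂) = 5.43 / 0.9112 = 5.96 mmol/kg

DIC = 5.96 mmol/kg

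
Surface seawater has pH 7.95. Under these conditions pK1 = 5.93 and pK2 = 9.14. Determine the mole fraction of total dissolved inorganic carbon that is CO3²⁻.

α₂ = 0.0601

α₂ = 1 / (1 + [H⁺]/K2 + [H⁺]²/(K1K2)) = 1 / (1 + 10^+1.19 + 10^-0.83)
   = 1 / (1 + 15.488 + 0.14791) = 1/16.636 = 0.06011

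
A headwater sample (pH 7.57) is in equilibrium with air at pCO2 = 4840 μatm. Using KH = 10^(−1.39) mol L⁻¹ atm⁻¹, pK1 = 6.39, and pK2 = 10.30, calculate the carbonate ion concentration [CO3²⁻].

[CO2*] = KH · pCO2 = 10^(−1.39) × 4840×10^-6 = 1.972×10^-4 mol/L
α₀ = 1/(1 + K1/[H⁺] + K1K2/[H⁺]²) = 1/(1 + 10^+1.18 + 10^-1.55) = 0.06187
DIC = [CO2*]/α₀ = 1.972×10^-4 / 0.06187 = 3.187 mmol/L
[CO3²⁻] = α₂·DIC; α₂ = 0.001744, so [CO3²⁻] = 0.001744 × 3.187 = 0.00556 mmol/L = 5.56 μmol/L

[CO3²⁻] = 5.56 μmol/L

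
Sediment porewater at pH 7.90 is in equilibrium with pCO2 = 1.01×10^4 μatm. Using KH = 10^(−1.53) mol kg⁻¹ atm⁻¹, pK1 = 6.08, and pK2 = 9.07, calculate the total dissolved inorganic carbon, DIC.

[CO2*] = KH · pCO2 = 10^(−1.53) × 1.01×10^4×10^-6 = 2.981×10^-4 mol/kg
α₀ = 1/(1 + K1/[H⁺] + K1K2/[H⁺]²) = 1/(1 + 10^+1.82 + 10^+0.65) = 0.01398
DIC = [CO2*]/α₀ = 2.981×10^-4 / 0.01398 = 21.3 mmol/kg

DIC = 21.3 mmol/kg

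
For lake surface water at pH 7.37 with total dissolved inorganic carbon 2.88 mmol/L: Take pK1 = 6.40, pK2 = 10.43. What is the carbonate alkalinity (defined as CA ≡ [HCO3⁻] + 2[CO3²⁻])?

CA = [HCO3⁻] + 2[CO3²⁻] = (α₁ + 2α₂)·DIC
At pH 7.37: [H⁺]/K1 = 10^-0.97 = 0.10715, K2/[H⁺] = 10^-3.06 = 0.00087096
α₁ = 1/(1 + 0.10715 + 0.00087096) = 1/1.1080 = 0.9025; α₂ = α₁·K2/[H⁺] = 0.0007861
α₁ + 2α₂ = 0.9041
CA = 0.9041 × 2.88 = 2.60 mmol/L

CA = 2.60 mmol/L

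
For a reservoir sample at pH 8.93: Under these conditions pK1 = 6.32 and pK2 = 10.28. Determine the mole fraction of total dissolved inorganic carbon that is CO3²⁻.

α₂ = 1 / (1 + [H⁺]/K2 + [H⁺]²/(K1K2)) = 1 / (1 + 10^+1.35 + 10^-1.26)
   = 1 / (1 + 22.387 + 0.054954) = 1/23.442 = 0.04266

α₂ = 0.0427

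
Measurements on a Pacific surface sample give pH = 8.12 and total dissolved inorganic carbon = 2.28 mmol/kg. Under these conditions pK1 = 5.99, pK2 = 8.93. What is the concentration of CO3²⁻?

α₂ = 1 / (1 + [H⁺]/K2 + [H⁺]²/(K1K2)) = 1 / (1 + 10^+0.81 + 10^-1.32)
   = 1 / (1 + 6.4565 + 0.047863) = 1/7.5044 = 0.1333
[CO3²⁻] = α₂ × DIC = 0.1333 × 2.28 = 0.304 mmol/kg

[CO3²⁻] = 0.304 mmol/kg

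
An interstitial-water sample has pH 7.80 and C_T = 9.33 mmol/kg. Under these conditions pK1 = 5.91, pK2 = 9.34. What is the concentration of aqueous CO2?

[CO2*] = 0.115 mmol/kg

α₀ = 1 / (1 + K1/[H⁺] + K1K2/[H⁺]²) = 1 / (1 + 10^+1.89 + 10^+0.35)
   = 1 / (1 + 77.625 + 2.2387) = 1/80.863 = 0.01237
[CO2*] = α₀ × DIC = 0.01237 × 9.33 = 0.115 mmol/kg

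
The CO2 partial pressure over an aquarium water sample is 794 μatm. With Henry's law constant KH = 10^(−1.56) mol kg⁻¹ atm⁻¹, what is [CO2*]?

KH = 10^(−1.56) = 2.754×10^-2 mol kg⁻¹ atm⁻¹
[CO2*] = KH · pCO2 = 2.754×10^-2 × 794×10^-6 atm = 2.19×10^-5 mol/kg

[CO2*] = 21.9 μmol/kg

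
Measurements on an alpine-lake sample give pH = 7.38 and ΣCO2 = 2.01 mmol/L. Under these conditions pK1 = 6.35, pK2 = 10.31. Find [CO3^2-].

[CO3²⁻] = 2.16 μmol/L

α₂ = 1 / (1 + [H⁺]/K2 + [H⁺]²/(K1K2)) = 1 / (1 + 10^+2.93 + 10^+1.90)
   = 1 / (1 + 851.14 + 79.433) = 1/931.57 = 0.001073
[CO3²⁻] = α₂ × DIC = 0.001073 × 2.01 = 0.00216 mmol/L = 2.16 μmol/L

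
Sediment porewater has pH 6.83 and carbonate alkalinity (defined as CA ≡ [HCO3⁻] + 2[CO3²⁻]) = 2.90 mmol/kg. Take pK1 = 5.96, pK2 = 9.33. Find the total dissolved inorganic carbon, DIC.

DIC = 3.28 mmol/kg

CA = [HCO3⁻] + 2[CO3²⁻] = (α₁ + 2α₂)·DIC
At pH 6.83: [H⁺]/K1 = 10^-0.87 = 0.13490, K2/[H⁺] = 10^-2.50 = 0.0031623
α₁ = 1/(1 + 0.13490 + 0.0031623) = 1/1.1381 = 0.8787; α₂ = α₁·K2/[H⁺] = 0.002779
α₁ + 2α₂ = 0.8842
DIC = CA / (α₁ + 2α₂) = 2.90 / 0.8842 = 3.28 mmol/kg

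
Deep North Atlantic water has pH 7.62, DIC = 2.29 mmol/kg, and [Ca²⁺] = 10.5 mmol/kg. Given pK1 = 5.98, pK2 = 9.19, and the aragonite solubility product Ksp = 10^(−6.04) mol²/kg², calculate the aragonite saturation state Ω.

α₂ = 1 / (1 + [H⁺]/K2 + [H⁺]²/(K1K2)) = 1 / (1 + 10^+1.57 + 10^-0.07)
   = 1 / (1 + 37.154 + 0.85114) = 1/39.005 = 0.02564
[CO3²⁻] = α₂ × DIC = 0.02564 × 2.29 = 0.05871 mmol/kg
Ksp = 10^(−6.04) = 9.120×10^-7
Ω = [Ca²⁺][CO3²⁻]/Ksp = (10.5×10^-3)(5.871×10^-5) / 9.120×10^-7 = 0.676

Ω = 0.676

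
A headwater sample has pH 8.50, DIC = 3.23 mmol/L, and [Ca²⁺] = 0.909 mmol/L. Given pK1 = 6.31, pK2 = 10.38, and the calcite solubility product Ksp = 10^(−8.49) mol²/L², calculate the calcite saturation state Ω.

Ω = 11.7

α₂ = 1 / (1 + [H⁺]/K2 + [H⁺]²/(K1K2)) = 1 / (1 + 10^+1.88 + 10^-0.31)
   = 1 / (1 + 75.858 + 0.48978) = 1/77.348 = 0.01293
[CO3²⁻] = α₂ × DIC = 0.01293 × 3.23 = 0.04176 mmol/L
Ksp = 10^(−8.49) = 3.236×10^-9
Ω = [Ca²⁺][CO3²⁻]/Ksp = (0.909×10^-3)(4.176×10^-5) / 3.236×10^-9 = 11.7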